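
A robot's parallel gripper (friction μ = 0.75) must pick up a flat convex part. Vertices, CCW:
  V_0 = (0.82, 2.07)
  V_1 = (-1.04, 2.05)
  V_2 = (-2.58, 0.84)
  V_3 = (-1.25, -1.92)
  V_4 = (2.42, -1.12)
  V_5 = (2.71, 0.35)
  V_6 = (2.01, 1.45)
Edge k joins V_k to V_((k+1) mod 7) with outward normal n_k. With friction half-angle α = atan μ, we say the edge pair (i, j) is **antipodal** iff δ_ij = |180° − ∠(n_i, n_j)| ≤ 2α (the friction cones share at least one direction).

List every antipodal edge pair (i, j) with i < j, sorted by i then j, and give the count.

α = atan 0.75 = 36.87°;  2α = 73.74°
n_0 = (-0.0108, +0.9999)
n_1 = (-0.6178, +0.7863)
n_2 = (-0.9009, -0.4341)
n_3 = (+0.2130, -0.9771)
n_4 = (+0.9811, -0.1935)
n_5 = (+0.8437, +0.5369)
n_6 = (+0.4621, +0.8869)
  (0,1): δ = 142.46°  ·
  (0,2): δ = 64.89°  ✓
  (0,3): δ = 11.68°  ✓
  (0,4): δ = 78.22°  ·
  (0,5): δ = 121.86°  ·
  (0,6): δ = 151.86°  ·
  (1,2): δ = 102.43°  ·
  (1,3): δ = 25.86°  ✓
  (1,4): δ = 40.68°  ✓
  (1,5): δ = 84.31°  ·
  (1,6): δ = 114.32°  ·
  (2,3): δ = 103.43°  ·
  (2,4): δ = 36.89°  ✓
  (2,5): δ = 6.74°  ✓
  (2,6): δ = 36.75°  ✓
  (3,4): δ = 113.46°  ·
  (3,5): δ = 69.83°  ✓
  (3,6): δ = 39.82°  ✓
  (4,5): δ = 136.37°  ·
  (4,6): δ = 106.36°  ·
  (5,6): δ = 149.99°  ·
antipodal pairs: 9

count = 9; pairs: (0,2), (0,3), (1,3), (1,4), (2,4), (2,5), (2,6), (3,5), (3,6)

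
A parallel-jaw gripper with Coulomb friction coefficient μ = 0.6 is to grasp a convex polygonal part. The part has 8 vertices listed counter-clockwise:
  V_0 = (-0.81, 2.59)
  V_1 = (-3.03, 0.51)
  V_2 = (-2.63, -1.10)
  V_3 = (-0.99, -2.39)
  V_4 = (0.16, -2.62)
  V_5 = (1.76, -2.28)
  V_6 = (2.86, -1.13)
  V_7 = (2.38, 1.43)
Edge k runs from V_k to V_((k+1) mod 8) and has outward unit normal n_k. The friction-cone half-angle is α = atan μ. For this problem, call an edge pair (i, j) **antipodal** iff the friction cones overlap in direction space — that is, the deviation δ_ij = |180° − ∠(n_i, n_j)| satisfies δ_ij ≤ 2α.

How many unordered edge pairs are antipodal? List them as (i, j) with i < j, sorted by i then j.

α = atan 0.6 = 30.96°;  2α = 61.93°
n_0 = (-0.6837, +0.7297)
n_1 = (-0.9705, -0.2411)
n_2 = (-0.6182, -0.7860)
n_3 = (-0.1961, -0.9806)
n_4 = (+0.2079, -0.9782)
n_5 = (+0.7226, -0.6912)
n_6 = (+0.9829, +0.1843)
n_7 = (+0.3417, +0.9398)
  (0,1): δ = 119.18°  ·
  (0,2): δ = 81.32°  ·
  (0,3): δ = 54.45°  ✓
  (0,4): δ = 31.14°  ✓
  (0,5): δ = 3.14°  ✓
  (0,6): δ = 57.48°  ✓
  (0,7): δ = 116.88°  ·
  (1,2): δ = 142.14°  ·
  (1,3): δ = 115.26°  ·
  (1,4): δ = 91.96°  ·
  (1,5): δ = 57.68°  ✓
  (1,6): δ = 3.33°  ✓
  (1,7): δ = 56.06°  ✓
  (2,3): δ = 153.12°  ·
  (2,4): δ = 129.82°  ·
  (2,5): δ = 95.54°  ·
  (2,6): δ = 41.19°  ✓
  (2,7): δ = 18.20°  ✓
  (3,4): δ = 156.69°  ·
  (3,5): δ = 122.42°  ·
  (3,6): δ = 68.07°  ·
  (3,7): δ = 8.67°  ✓
  (4,5): δ = 145.72°  ·
  (4,6): δ = 91.38°  ·
  (4,7): δ = 31.98°  ✓
  (5,6): δ = 125.65°  ·
  (5,7): δ = 66.26°  ·
  (6,7): δ = 120.60°  ·
antipodal pairs: 11

count = 11; pairs: (0,3), (0,4), (0,5), (0,6), (1,5), (1,6), (1,7), (2,6), (2,7), (3,7), (4,7)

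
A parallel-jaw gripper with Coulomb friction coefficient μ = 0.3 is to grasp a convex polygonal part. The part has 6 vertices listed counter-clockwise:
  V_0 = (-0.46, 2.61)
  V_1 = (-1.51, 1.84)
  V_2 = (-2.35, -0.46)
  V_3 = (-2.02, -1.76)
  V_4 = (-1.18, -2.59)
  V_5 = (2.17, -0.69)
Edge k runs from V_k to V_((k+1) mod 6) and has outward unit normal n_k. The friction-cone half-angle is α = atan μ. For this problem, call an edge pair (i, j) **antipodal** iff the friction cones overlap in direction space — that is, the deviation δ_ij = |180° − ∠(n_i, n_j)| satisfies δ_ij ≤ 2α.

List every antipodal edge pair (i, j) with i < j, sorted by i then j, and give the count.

count = 3; pairs: (0,4), (2,5), (3,5)

α = atan 0.3 = 16.70°;  2α = 33.40°
n_0 = (-0.5914, +0.8064)
n_1 = (-0.9393, +0.3431)
n_2 = (-0.9693, -0.2460)
n_3 = (-0.7029, -0.7113)
n_4 = (+0.4933, -0.8698)
n_5 = (+0.7820, +0.6232)
  (0,1): δ = 146.32°  ·
  (0,2): δ = 112.01°  ·
  (0,3): δ = 80.91°  ·
  (0,4): δ = 6.69°  ✓
  (0,5): δ = 92.30°  ·
  (1,2): δ = 145.69°  ·
  (1,3): δ = 114.59°  ·
  (1,4): δ = 40.38°  ·
  (1,5): δ = 58.62°  ·
  (2,3): δ = 148.90°  ·
  (2,4): δ = 74.68°  ·
  (2,5): δ = 24.31°  ✓
  (3,4): δ = 105.78°  ·
  (3,5): δ = 6.79°  ✓
  (4,5): δ = 81.01°  ·
antipodal pairs: 3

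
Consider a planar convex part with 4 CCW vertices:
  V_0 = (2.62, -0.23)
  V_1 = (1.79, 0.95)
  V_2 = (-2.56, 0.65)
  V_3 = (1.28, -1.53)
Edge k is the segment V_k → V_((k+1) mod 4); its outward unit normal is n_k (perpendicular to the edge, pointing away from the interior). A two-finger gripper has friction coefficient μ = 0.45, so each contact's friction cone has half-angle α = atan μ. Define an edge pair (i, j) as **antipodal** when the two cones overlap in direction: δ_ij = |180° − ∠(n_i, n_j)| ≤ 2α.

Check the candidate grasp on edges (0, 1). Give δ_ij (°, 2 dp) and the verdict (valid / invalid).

δ = 121.18°, invalid

α = atan 0.45 = 24.23°;  2α = 48.46°
edge 0: e_0 = (-0.83, +1.18);  n_0 = (+0.8179, +0.5753)
edge 1: e_1 = (-4.35, -0.30);  n_1 = (-0.0688, +0.9976)
∠(n_0, n_1) = 58.82°
δ = |180° − 58.82°| = 121.18°
121.18° > 2α = 48.46°  →  invalid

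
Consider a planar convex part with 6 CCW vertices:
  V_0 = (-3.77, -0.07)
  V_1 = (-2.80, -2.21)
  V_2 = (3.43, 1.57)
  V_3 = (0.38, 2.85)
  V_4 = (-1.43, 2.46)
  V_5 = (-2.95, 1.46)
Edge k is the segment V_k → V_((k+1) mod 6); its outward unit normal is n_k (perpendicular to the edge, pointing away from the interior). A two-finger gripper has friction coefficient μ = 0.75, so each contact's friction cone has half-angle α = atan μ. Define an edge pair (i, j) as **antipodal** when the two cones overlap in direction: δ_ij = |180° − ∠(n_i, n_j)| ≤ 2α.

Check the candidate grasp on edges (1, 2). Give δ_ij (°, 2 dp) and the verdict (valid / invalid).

δ = 54.01°, valid

α = atan 0.75 = 36.87°;  2α = 73.74°
edge 1: e_1 = (+6.23, +3.78);  n_1 = (+0.5187, -0.8549)
edge 2: e_2 = (-3.05, +1.28);  n_2 = (+0.3870, +0.9221)
∠(n_1, n_2) = 125.99°
δ = |180° − 125.99°| = 54.01°
54.01° ≤ 2α = 73.74°  →  valid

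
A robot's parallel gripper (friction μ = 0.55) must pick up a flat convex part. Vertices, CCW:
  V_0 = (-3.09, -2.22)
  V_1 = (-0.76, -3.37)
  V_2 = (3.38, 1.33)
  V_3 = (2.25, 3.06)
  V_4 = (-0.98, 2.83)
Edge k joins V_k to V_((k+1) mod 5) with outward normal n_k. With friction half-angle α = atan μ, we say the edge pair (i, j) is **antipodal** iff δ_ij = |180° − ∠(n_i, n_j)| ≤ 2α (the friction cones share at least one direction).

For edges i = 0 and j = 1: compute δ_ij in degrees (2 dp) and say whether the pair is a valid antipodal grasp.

α = atan 0.55 = 28.81°;  2α = 57.62°
edge 0: e_0 = (+2.33, -1.15);  n_0 = (-0.4426, -0.8967)
edge 1: e_1 = (+4.14, +4.70);  n_1 = (+0.7504, -0.6610)
∠(n_0, n_1) = 74.89°
δ = |180° − 74.89°| = 105.11°
105.11° > 2α = 57.62°  →  invalid

δ = 105.11°, invalid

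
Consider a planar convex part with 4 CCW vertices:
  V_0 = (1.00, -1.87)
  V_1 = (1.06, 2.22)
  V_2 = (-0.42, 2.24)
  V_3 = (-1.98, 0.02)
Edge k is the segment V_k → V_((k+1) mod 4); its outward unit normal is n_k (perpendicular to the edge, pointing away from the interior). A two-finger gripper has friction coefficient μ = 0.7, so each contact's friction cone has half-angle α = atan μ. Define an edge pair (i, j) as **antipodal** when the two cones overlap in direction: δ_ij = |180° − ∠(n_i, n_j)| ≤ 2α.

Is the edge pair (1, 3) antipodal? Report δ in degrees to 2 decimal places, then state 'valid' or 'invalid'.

α = atan 0.7 = 34.99°;  2α = 69.98°
edge 1: e_1 = (-1.48, +0.02);  n_1 = (+0.0135, +0.9999)
edge 3: e_3 = (+2.98, -1.89);  n_3 = (-0.5356, -0.8445)
∠(n_1, n_3) = 148.39°
δ = |180° − 148.39°| = 31.61°
31.61° ≤ 2α = 69.98°  →  valid

δ = 31.61°, valid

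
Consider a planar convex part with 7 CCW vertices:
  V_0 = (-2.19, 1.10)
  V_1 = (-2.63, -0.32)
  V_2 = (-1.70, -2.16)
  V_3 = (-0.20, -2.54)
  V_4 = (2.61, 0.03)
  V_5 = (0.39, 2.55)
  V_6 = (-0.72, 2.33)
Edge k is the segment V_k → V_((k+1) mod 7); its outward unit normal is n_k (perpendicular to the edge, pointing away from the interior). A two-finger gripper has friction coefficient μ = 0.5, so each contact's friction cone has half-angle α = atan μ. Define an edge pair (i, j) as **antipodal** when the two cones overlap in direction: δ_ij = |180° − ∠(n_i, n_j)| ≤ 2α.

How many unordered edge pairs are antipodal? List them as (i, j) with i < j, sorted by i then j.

α = atan 0.5 = 26.57°;  2α = 53.13°
n_0 = (-0.9552, +0.2960)
n_1 = (-0.8925, -0.4511)
n_2 = (-0.2456, -0.9694)
n_3 = (+0.6749, -0.7379)
n_4 = (+0.7504, +0.6610)
n_5 = (-0.1944, +0.9809)
n_6 = (-0.6417, +0.7669)
  (0,1): δ = 135.97°  ·
  (0,2): δ = 87.00°  ·
  (0,3): δ = 30.34°  ✓
  (0,4): δ = 58.59°  ·
  (0,5): δ = 118.43°  ·
  (0,6): δ = 147.14°  ·
  (1,2): δ = 131.03°  ·
  (1,3): δ = 74.37°  ·
  (1,4): δ = 14.56°  ✓
  (1,5): δ = 74.40°  ·
  (1,6): δ = 103.11°  ·
  (2,3): δ = 123.34°  ·
  (2,4): δ = 34.41°  ✓
  (2,5): δ = 25.43°  ✓
  (2,6): δ = 54.14°  ·
  (3,4): δ = 91.07°  ·
  (3,5): δ = 31.24°  ✓
  (3,6): δ = 2.53°  ✓
  (4,5): δ = 120.17°  ·
  (4,6): δ = 91.46°  ·
  (5,6): δ = 151.29°  ·
antipodal pairs: 6

count = 6; pairs: (0,3), (1,4), (2,4), (2,5), (3,5), (3,6)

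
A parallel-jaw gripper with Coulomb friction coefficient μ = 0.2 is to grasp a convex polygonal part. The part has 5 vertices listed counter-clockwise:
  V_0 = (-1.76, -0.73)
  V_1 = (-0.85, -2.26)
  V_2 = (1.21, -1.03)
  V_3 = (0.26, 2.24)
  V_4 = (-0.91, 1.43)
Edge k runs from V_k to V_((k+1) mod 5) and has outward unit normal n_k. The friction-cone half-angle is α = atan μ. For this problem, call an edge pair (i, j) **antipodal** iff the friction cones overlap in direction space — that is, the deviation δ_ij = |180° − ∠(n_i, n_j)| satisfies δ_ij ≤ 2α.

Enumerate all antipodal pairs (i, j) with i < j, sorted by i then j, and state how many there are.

α = atan 0.2 = 11.31°;  2α = 22.62°
n_0 = (-0.8595, -0.5112)
n_1 = (+0.5127, -0.8586)
n_2 = (+0.9603, +0.2790)
n_3 = (-0.5692, +0.8222)
n_4 = (-0.9305, +0.3662)
  (0,1): δ = 89.90°  ·
  (0,2): δ = 14.54°  ✓
  (0,3): δ = 93.95°  ·
  (0,4): δ = 127.78°  ·
  (1,2): δ = 104.64°  ·
  (1,3): δ = 3.85°  ✓
  (1,4): δ = 37.68°  ·
  (2,3): δ = 71.50°  ·
  (2,4): δ = 37.68°  ·
  (3,4): δ = 146.18°  ·
antipodal pairs: 2

count = 2; pairs: (0,2), (1,3)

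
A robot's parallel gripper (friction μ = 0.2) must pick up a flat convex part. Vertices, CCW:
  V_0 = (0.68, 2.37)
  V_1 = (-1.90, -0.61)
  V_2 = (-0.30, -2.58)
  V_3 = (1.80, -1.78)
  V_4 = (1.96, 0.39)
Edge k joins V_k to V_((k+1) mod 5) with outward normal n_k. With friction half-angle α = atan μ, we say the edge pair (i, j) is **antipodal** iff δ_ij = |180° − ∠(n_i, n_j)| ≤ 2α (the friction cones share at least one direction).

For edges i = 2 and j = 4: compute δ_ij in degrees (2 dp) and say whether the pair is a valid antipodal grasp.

δ = 77.97°, invalid

α = atan 0.2 = 11.31°;  2α = 22.62°
edge 2: e_2 = (+2.10, +0.80);  n_2 = (+0.3560, -0.9345)
edge 4: e_4 = (-1.28, +1.98);  n_4 = (+0.8398, +0.5429)
∠(n_2, n_4) = 102.03°
δ = |180° − 102.03°| = 77.97°
77.97° > 2α = 22.62°  →  invalid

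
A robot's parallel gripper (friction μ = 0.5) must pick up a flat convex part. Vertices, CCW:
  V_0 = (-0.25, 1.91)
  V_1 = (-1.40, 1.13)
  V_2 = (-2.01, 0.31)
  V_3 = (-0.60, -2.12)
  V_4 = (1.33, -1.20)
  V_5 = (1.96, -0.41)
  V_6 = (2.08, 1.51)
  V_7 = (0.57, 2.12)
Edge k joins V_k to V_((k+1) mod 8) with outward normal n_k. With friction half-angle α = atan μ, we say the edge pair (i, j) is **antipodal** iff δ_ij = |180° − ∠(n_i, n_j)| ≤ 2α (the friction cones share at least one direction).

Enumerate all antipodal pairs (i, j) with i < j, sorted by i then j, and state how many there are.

α = atan 0.5 = 26.57°;  2α = 53.13°
n_0 = (-0.5613, +0.8276)
n_1 = (-0.8023, +0.5969)
n_2 = (-0.8649, -0.5019)
n_3 = (+0.4303, -0.9027)
n_4 = (+0.7818, -0.6235)
n_5 = (+0.9981, -0.0624)
n_6 = (+0.3746, +0.9272)
n_7 = (-0.2481, +0.9687)
  (0,1): δ = 160.79°  ·
  (0,2): δ = 94.02°  ·
  (0,3): δ = 8.66°  ✓
  (0,4): δ = 17.28°  ✓
  (0,5): δ = 52.28°  ✓
  (0,6): δ = 123.86°  ·
  (0,7): δ = 160.22°  ·
  (1,2): δ = 113.23°  ·
  (1,3): δ = 27.87°  ✓
  (1,4): δ = 1.93°  ✓
  (1,5): δ = 33.07°  ✓
  (1,6): δ = 104.65°  ·
  (1,7): δ = 141.01°  ·
  (2,3): δ = 94.64°  ·
  (2,4): δ = 68.70°  ·
  (2,5): δ = 33.70°  ✓
  (2,6): δ = 37.88°  ✓
  (2,7): δ = 74.24°  ·
  (3,4): δ = 154.06°  ·
  (3,5): δ = 119.06°  ·
  (3,6): δ = 47.48°  ✓
  (3,7): δ = 11.12°  ✓
  (4,5): δ = 145.01°  ·
  (4,6): δ = 73.43°  ·
  (4,7): δ = 37.06°  ✓
  (5,6): δ = 108.42°  ·
  (5,7): δ = 72.06°  ·
  (6,7): δ = 143.64°  ·
antipodal pairs: 11

count = 11; pairs: (0,3), (0,4), (0,5), (1,3), (1,4), (1,5), (2,5), (2,6), (3,6), (3,7), (4,7)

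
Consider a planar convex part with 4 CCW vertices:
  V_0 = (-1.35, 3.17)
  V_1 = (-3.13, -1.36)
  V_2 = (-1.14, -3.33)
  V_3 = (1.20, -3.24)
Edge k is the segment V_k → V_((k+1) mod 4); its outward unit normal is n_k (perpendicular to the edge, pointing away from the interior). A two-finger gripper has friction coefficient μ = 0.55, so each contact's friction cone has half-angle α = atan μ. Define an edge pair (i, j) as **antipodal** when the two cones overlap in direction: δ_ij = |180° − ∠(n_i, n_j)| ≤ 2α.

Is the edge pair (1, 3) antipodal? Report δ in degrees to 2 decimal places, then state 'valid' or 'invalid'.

δ = 23.60°, valid

α = atan 0.55 = 28.81°;  2α = 57.62°
edge 1: e_1 = (+1.99, -1.97);  n_1 = (-0.7035, -0.7107)
edge 3: e_3 = (-2.55, +6.41);  n_3 = (+0.9292, +0.3696)
∠(n_1, n_3) = 156.40°
δ = |180° − 156.40°| = 23.60°
23.60° ≤ 2α = 57.62°  →  valid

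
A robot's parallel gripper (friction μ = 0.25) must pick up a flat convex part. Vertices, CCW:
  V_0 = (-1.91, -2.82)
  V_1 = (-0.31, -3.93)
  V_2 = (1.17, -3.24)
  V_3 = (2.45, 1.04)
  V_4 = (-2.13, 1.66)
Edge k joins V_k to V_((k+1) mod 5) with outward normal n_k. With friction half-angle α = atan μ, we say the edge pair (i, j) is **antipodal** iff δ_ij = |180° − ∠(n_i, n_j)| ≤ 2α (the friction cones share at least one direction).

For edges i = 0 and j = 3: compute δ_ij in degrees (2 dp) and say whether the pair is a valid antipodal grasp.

α = atan 0.25 = 14.04°;  2α = 28.07°
edge 0: e_0 = (+1.60, -1.11);  n_0 = (-0.5700, -0.8216)
edge 3: e_3 = (-4.58, +0.62);  n_3 = (+0.1341, +0.9910)
∠(n_0, n_3) = 152.96°
δ = |180° − 152.96°| = 27.04°
27.04° ≤ 2α = 28.07°  →  valid

δ = 27.04°, valid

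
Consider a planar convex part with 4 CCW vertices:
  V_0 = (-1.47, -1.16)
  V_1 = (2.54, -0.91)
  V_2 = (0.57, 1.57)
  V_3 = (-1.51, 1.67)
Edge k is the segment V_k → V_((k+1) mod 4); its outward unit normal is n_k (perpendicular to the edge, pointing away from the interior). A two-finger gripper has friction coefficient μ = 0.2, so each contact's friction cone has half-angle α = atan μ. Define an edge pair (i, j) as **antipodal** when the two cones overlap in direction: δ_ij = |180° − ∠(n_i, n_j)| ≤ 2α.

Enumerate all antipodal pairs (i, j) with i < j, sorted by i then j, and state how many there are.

count = 1; pairs: (0,2)

α = atan 0.2 = 11.31°;  2α = 22.62°
n_0 = (+0.0622, -0.9981)
n_1 = (+0.7830, +0.6220)
n_2 = (+0.0480, +0.9988)
n_3 = (-0.9999, -0.0141)
  (0,1): δ = 55.11°  ·
  (0,2): δ = 6.32°  ✓
  (0,3): δ = 87.24°  ·
  (1,2): δ = 131.21°  ·
  (1,3): δ = 37.65°  ·
  (2,3): δ = 86.44°  ·
antipodal pairs: 1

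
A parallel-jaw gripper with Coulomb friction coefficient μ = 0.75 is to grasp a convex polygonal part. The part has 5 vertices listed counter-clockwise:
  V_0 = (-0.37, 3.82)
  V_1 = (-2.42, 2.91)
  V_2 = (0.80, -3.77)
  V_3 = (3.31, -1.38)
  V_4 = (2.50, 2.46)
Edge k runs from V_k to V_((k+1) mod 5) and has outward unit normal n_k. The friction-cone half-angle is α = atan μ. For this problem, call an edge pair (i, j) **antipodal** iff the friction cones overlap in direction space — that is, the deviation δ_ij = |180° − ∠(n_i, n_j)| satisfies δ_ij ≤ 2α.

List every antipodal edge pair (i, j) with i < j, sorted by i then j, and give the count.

count = 5; pairs: (0,2), (1,2), (1,3), (1,4), (2,4)

α = atan 0.75 = 36.87°;  2α = 73.74°
n_0 = (-0.4057, +0.9140)
n_1 = (-0.9008, -0.4342)
n_2 = (+0.6896, -0.7242)
n_3 = (+0.9785, +0.2064)
n_4 = (+0.4282, +0.9037)
  (0,1): δ = 88.20°  ·
  (0,2): δ = 19.66°  ✓
  (0,3): δ = 77.97°  ·
  (0,4): δ = 130.71°  ·
  (1,2): δ = 72.14°  ✓
  (1,3): δ = 13.82°  ✓
  (1,4): δ = 38.91°  ✓
  (2,3): δ = 121.69°  ·
  (2,4): δ = 68.95°  ✓
  (3,4): δ = 127.27°  ·
antipodal pairs: 5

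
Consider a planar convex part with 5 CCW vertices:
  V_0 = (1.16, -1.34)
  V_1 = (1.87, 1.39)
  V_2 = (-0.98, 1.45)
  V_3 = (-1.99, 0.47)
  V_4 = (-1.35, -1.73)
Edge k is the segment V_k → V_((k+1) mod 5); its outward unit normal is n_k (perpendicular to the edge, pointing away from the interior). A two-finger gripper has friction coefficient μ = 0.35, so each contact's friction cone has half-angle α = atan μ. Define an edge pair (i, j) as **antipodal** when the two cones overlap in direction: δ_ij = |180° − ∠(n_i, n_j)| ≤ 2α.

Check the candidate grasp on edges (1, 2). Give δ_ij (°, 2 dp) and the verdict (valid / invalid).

α = atan 0.35 = 19.29°;  2α = 38.58°
edge 1: e_1 = (-2.85, +0.06);  n_1 = (+0.0210, +0.9998)
edge 2: e_2 = (-1.01, -0.98);  n_2 = (-0.6964, +0.7177)
∠(n_1, n_2) = 45.34°
δ = |180° − 45.34°| = 134.66°
134.66° > 2α = 38.58°  →  invalid

δ = 134.66°, invalid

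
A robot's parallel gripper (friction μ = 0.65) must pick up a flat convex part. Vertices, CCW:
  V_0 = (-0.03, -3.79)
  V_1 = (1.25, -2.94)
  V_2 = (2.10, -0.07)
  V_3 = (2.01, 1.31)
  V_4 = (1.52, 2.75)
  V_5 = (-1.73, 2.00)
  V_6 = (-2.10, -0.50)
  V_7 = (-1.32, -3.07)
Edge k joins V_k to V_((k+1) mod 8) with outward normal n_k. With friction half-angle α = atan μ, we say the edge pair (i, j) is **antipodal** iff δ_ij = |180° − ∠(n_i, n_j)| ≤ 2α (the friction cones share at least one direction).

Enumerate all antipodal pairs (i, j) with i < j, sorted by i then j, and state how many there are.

α = atan 0.65 = 33.02°;  2α = 66.05°
n_0 = (+0.5532, -0.8331)
n_1 = (+0.9588, -0.2840)
n_2 = (+0.9979, +0.0651)
n_3 = (+0.9467, +0.3221)
n_4 = (-0.2249, +0.9744)
n_5 = (-0.9892, +0.1464)
n_6 = (-0.9569, -0.2904)
n_7 = (-0.4874, -0.8732)
  (0,1): δ = 140.08°  ·
  (0,2): δ = 119.86°  ·
  (0,3): δ = 104.79°  ·
  (0,4): δ = 20.59°  ✓
  (0,5): δ = 47.99°  ✓
  (0,6): δ = 73.30°  ·
  (0,7): δ = 117.25°  ·
  (1,2): δ = 159.77°  ·
  (1,3): δ = 144.71°  ·
  (1,4): δ = 60.51°  ✓
  (1,5): δ = 8.08°  ✓
  (1,6): δ = 33.38°  ✓
  (1,7): δ = 77.33°  ·
  (2,3): δ = 164.94°  ·
  (2,4): δ = 80.74°  ·
  (2,5): δ = 12.15°  ✓
  (2,6): δ = 13.15°  ✓
  (2,7): δ = 57.10°  ✓
  (3,4): δ = 95.80°  ·
  (3,5): δ = 27.21°  ✓
  (3,6): δ = 1.91°  ✓
  (3,7): δ = 42.04°  ✓
  (4,5): δ = 111.41°  ·
  (4,6): δ = 86.11°  ·
  (4,7): δ = 42.16°  ✓
  (5,6): δ = 154.70°  ·
  (5,7): δ = 110.75°  ·
  (6,7): δ = 136.05°  ·
antipodal pairs: 12

count = 12; pairs: (0,4), (0,5), (1,4), (1,5), (1,6), (2,5), (2,6), (2,7), (3,5), (3,6), (3,7), (4,7)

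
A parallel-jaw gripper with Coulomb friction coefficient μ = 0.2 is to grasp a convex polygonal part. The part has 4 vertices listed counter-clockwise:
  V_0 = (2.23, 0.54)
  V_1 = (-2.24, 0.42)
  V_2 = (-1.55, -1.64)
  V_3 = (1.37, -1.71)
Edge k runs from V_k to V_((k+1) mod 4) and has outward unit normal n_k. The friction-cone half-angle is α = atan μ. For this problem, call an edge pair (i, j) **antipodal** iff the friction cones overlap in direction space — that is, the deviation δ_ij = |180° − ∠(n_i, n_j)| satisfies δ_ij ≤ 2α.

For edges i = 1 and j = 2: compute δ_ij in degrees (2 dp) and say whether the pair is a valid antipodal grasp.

α = atan 0.2 = 11.31°;  2α = 22.62°
edge 1: e_1 = (+0.69, -2.06);  n_1 = (-0.9482, -0.3176)
edge 2: e_2 = (+2.92, -0.07);  n_2 = (-0.0240, -0.9997)
∠(n_1, n_2) = 70.11°
δ = |180° − 70.11°| = 109.89°
109.89° > 2α = 22.62°  →  invalid

δ = 109.89°, invalid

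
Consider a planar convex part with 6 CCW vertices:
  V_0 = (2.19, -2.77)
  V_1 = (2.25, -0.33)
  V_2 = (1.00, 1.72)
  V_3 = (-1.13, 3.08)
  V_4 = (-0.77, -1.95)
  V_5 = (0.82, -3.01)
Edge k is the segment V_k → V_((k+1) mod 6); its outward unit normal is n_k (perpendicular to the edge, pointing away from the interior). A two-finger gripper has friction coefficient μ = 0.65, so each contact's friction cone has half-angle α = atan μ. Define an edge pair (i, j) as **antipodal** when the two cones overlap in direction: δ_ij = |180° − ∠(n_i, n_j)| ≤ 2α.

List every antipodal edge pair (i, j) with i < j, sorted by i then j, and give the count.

count = 7; pairs: (0,3), (0,4), (1,3), (1,4), (2,3), (2,4), (2,5)

α = atan 0.65 = 33.02°;  2α = 66.05°
n_0 = (+0.9997, -0.0246)
n_1 = (+0.8538, +0.5206)
n_2 = (+0.5382, +0.8428)
n_3 = (-0.9974, -0.0714)
n_4 = (-0.5547, -0.8321)
n_5 = (+0.1726, -0.9850)
  (0,1): δ = 147.22°  ·
  (0,2): δ = 121.15°  ·
  (0,3): δ = 5.50°  ✓
  (0,4): δ = 57.72°  ✓
  (0,5): δ = 101.35°  ·
  (1,2): δ = 153.93°  ·
  (1,3): δ = 27.28°  ✓
  (1,4): δ = 24.94°  ✓
  (1,5): δ = 68.56°  ·
  (2,3): δ = 53.35°  ✓
  (2,4): δ = 1.13°  ✓
  (2,5): δ = 42.49°  ✓
  (3,4): δ = 127.78°  ·
  (3,5): δ = 84.16°  ·
  (4,5): δ = 136.37°  ·
antipodal pairs: 7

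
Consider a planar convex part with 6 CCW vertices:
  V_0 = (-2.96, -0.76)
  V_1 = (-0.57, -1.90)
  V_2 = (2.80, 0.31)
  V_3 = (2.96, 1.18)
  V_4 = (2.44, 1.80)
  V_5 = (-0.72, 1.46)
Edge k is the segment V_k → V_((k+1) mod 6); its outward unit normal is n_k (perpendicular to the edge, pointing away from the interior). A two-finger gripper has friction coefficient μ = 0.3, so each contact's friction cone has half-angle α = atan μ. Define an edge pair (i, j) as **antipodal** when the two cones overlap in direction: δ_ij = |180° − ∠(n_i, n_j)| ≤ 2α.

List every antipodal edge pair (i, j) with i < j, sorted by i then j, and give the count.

α = atan 0.3 = 16.70°;  2α = 33.40°
n_0 = (-0.4305, -0.9026)
n_1 = (+0.5484, -0.8362)
n_2 = (+0.9835, -0.1809)
n_3 = (+0.7662, +0.6426)
n_4 = (-0.1070, +0.9943)
n_5 = (-0.7039, +0.7103)
  (0,1): δ = 121.24°  ·
  (0,2): δ = 74.92°  ·
  (0,3): δ = 24.51°  ✓
  (0,4): δ = 31.64°  ✓
  (0,5): δ = 70.24°  ·
  (1,2): δ = 133.68°  ·
  (1,3): δ = 83.27°  ·
  (1,4): δ = 27.12°  ✓
  (1,5): δ = 11.49°  ✓
  (2,3): δ = 129.59°  ·
  (2,4): δ = 73.44°  ·
  (2,5): δ = 34.84°  ·
  (3,4): δ = 123.85°  ·
  (3,5): δ = 85.24°  ·
  (4,5): δ = 141.40°  ·
antipodal pairs: 4

count = 4; pairs: (0,3), (0,4), (1,4), (1,5)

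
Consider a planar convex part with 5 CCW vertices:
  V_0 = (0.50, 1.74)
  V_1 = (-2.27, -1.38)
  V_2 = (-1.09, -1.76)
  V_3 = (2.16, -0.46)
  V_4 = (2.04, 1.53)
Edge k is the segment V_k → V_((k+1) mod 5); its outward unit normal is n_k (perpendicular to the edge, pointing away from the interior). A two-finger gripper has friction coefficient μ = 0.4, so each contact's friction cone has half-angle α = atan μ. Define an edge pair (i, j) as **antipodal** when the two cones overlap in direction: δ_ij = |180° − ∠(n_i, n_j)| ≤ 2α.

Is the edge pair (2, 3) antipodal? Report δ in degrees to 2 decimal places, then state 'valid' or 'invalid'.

δ = 108.35°, invalid

α = atan 0.4 = 21.80°;  2α = 43.60°
edge 2: e_2 = (+3.25, +1.30);  n_2 = (+0.3714, -0.9285)
edge 3: e_3 = (-0.12, +1.99);  n_3 = (+0.9982, +0.0602)
∠(n_2, n_3) = 71.65°
δ = |180° − 71.65°| = 108.35°
108.35° > 2α = 43.60°  →  invalid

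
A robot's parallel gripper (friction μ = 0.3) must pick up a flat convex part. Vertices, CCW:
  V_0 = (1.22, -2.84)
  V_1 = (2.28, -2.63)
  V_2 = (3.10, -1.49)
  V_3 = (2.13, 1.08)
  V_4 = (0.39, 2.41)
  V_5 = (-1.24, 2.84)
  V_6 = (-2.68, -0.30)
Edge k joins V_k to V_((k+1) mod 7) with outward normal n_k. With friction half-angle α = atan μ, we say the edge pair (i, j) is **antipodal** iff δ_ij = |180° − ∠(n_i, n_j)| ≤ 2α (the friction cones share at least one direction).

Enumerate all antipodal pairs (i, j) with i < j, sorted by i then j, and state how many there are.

α = atan 0.3 = 16.70°;  2α = 33.40°
n_0 = (+0.1943, -0.9809)
n_1 = (+0.8118, -0.5839)
n_2 = (+0.9356, +0.3531)
n_3 = (+0.6073, +0.7945)
n_4 = (+0.2551, +0.9669)
n_5 = (-0.9090, +0.4169)
n_6 = (-0.5457, -0.8380)
  (0,1): δ = 136.93°  ·
  (0,2): δ = 80.53°  ·
  (0,3): δ = 48.60°  ·
  (0,4): δ = 25.98°  ✓
  (0,5): δ = 54.16°  ·
  (0,6): δ = 135.72°  ·
  (1,2): δ = 123.59°  ·
  (1,3): δ = 91.67°  ·
  (1,4): δ = 69.05°  ·
  (1,5): δ = 11.09°  ✓
  (1,6): δ = 92.65°  ·
  (2,3): δ = 148.07°  ·
  (2,4): δ = 125.46°  ·
  (2,5): δ = 45.31°  ·
  (2,6): δ = 36.25°  ·
  (3,4): δ = 157.39°  ·
  (3,5): δ = 77.24°  ·
  (3,6): δ = 4.32°  ✓
  (4,5): δ = 99.86°  ·
  (4,6): δ = 18.30°  ✓
  (5,6): δ = 98.44°  ·
antipodal pairs: 4

count = 4; pairs: (0,4), (1,5), (3,6), (4,6)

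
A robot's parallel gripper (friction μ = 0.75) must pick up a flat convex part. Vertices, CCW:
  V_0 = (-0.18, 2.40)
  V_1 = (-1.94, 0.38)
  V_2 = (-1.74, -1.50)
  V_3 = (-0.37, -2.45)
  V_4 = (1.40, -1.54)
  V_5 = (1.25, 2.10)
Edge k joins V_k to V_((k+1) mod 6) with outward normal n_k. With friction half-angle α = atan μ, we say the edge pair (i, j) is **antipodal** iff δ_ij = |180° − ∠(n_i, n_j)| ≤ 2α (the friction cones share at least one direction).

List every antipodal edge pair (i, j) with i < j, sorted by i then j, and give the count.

count = 8; pairs: (0,3), (0,4), (1,3), (1,4), (1,5), (2,4), (2,5), (3,5)

α = atan 0.75 = 36.87°;  2α = 73.74°
n_0 = (-0.7540, +0.6569)
n_1 = (-0.9944, -0.1058)
n_2 = (-0.5698, -0.8218)
n_3 = (+0.4572, -0.8893)
n_4 = (+0.9992, +0.0412)
n_5 = (+0.2053, +0.9787)
  (0,1): δ = 132.86°  ·
  (0,2): δ = 83.67°  ·
  (0,3): δ = 21.73°  ✓
  (0,4): δ = 43.42°  ✓
  (0,5): δ = 119.22°  ·
  (1,2): δ = 130.81°  ·
  (1,3): δ = 68.86°  ✓
  (1,4): δ = 3.71°  ✓
  (1,5): δ = 72.08°  ✓
  (2,3): δ = 118.05°  ·
  (2,4): δ = 52.90°  ✓
  (2,5): δ = 22.89°  ✓
  (3,4): δ = 114.85°  ·
  (3,5): δ = 39.06°  ✓
  (4,5): δ = 104.21°  ·
antipodal pairs: 8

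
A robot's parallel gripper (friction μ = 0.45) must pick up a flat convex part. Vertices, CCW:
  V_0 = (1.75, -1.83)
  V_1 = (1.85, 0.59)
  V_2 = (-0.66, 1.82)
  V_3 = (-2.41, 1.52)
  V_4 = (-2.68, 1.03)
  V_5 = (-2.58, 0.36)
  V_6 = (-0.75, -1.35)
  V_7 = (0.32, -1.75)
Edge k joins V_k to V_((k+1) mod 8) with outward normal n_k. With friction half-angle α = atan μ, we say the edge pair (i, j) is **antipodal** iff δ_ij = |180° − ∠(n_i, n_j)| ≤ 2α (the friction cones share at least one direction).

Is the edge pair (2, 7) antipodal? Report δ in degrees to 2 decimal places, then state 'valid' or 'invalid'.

α = atan 0.45 = 24.23°;  2α = 48.46°
edge 2: e_2 = (-1.75, -0.30);  n_2 = (-0.1690, +0.9856)
edge 7: e_7 = (+1.43, -0.08);  n_7 = (-0.0559, -0.9984)
∠(n_2, n_7) = 167.07°
δ = |180° − 167.07°| = 12.93°
12.93° ≤ 2α = 48.46°  →  valid

δ = 12.93°, valid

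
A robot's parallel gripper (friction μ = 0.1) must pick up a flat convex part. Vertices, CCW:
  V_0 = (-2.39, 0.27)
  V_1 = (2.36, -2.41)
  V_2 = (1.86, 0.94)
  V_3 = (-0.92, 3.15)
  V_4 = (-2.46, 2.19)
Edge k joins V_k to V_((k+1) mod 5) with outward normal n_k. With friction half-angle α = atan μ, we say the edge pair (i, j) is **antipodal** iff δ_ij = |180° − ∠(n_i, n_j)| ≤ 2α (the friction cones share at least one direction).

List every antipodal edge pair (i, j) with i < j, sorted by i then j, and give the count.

α = atan 0.1 = 5.71°;  2α = 11.42°
n_0 = (-0.4914, -0.8709)
n_1 = (+0.9890, +0.1476)
n_2 = (+0.6223, +0.7828)
n_3 = (-0.5290, +0.8486)
n_4 = (-0.9993, -0.0364)
  (0,1): δ = 52.08°  ·
  (0,2): δ = 9.05°  ✓
  (0,3): δ = 61.37°  ·
  (0,4): δ = 121.52°  ·
  (1,2): δ = 136.97°  ·
  (1,3): δ = 66.55°  ·
  (1,4): δ = 6.40°  ✓
  (2,3): δ = 109.58°  ·
  (2,4): δ = 49.43°  ·
  (3,4): δ = 119.85°  ·
antipodal pairs: 2

count = 2; pairs: (0,2), (1,4)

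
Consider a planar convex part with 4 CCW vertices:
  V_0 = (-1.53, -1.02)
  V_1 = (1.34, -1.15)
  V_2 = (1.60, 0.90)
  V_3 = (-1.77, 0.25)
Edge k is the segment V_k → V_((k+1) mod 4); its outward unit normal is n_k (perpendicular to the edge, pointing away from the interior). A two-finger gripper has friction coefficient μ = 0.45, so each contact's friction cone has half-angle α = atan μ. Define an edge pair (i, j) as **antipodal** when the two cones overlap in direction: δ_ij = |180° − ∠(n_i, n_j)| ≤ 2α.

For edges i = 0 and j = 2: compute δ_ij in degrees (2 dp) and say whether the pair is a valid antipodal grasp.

α = atan 0.45 = 24.23°;  2α = 48.46°
edge 0: e_0 = (+2.87, -0.13);  n_0 = (-0.0452, -0.9990)
edge 2: e_2 = (-3.37, -0.65);  n_2 = (-0.1894, +0.9819)
∠(n_0, n_2) = 166.49°
δ = |180° − 166.49°| = 13.51°
13.51° ≤ 2α = 48.46°  →  valid

δ = 13.51°, valid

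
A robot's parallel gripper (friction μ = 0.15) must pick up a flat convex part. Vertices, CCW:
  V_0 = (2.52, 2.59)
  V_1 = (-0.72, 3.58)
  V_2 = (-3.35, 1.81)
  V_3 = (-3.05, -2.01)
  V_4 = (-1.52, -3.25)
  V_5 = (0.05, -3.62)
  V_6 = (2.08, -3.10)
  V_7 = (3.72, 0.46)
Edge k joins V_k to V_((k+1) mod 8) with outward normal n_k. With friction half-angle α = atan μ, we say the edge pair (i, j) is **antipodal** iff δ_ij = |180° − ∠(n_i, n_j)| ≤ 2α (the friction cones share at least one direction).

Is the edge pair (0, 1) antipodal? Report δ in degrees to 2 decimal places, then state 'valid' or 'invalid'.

α = atan 0.15 = 8.53°;  2α = 17.06°
edge 0: e_0 = (-3.24, +0.99);  n_0 = (+0.2922, +0.9564)
edge 1: e_1 = (-2.63, -1.77);  n_1 = (-0.5583, +0.8296)
∠(n_0, n_1) = 50.93°
δ = |180° − 50.93°| = 129.07°
129.07° > 2α = 17.06°  →  invalid

δ = 129.07°, invalid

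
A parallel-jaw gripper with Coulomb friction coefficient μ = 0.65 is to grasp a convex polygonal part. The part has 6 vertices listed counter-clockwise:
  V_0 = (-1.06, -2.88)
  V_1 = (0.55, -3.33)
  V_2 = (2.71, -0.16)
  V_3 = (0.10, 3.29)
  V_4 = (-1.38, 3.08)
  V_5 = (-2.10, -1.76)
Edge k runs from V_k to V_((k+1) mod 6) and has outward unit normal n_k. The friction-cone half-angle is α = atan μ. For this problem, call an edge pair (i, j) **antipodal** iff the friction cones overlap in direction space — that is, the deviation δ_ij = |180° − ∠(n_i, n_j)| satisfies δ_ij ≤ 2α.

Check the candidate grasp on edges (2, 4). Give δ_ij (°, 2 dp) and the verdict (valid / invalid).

α = atan 0.65 = 33.02°;  2α = 66.05°
edge 2: e_2 = (-2.61, +3.45);  n_2 = (+0.7975, +0.6033)
edge 4: e_4 = (-0.72, -4.84);  n_4 = (-0.9891, +0.1471)
∠(n_2, n_4) = 134.43°
δ = |180° − 134.43°| = 45.57°
45.57° ≤ 2α = 66.05°  →  valid

δ = 45.57°, valid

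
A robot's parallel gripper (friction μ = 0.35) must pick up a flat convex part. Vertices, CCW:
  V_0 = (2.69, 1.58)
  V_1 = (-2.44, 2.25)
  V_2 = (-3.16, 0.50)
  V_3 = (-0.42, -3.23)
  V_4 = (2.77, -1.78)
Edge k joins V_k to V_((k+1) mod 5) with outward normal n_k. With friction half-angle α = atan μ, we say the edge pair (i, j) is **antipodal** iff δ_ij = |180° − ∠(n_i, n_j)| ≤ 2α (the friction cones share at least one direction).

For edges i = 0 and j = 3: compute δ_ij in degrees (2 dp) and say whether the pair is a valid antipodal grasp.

α = atan 0.35 = 19.29°;  2α = 38.58°
edge 0: e_0 = (-5.13, +0.67);  n_0 = (+0.1295, +0.9916)
edge 3: e_3 = (+3.19, +1.45);  n_3 = (+0.4138, -0.9104)
∠(n_0, n_3) = 148.12°
δ = |180° − 148.12°| = 31.88°
31.88° ≤ 2α = 38.58°  →  valid

δ = 31.88°, valid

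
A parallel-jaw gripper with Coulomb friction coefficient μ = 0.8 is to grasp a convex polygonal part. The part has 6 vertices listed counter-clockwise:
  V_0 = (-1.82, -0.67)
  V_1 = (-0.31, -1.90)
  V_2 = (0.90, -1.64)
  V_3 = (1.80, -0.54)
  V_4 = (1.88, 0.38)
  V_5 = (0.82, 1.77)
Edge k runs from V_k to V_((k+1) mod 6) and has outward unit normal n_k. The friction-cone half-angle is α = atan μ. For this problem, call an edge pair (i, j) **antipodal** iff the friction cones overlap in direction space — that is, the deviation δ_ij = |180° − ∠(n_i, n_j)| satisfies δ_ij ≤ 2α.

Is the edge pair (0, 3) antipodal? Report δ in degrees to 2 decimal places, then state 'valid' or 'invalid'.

δ = 55.80°, valid

α = atan 0.8 = 38.66°;  2α = 77.32°
edge 0: e_0 = (+1.51, -1.23);  n_0 = (-0.6316, -0.7753)
edge 3: e_3 = (+0.08, +0.92);  n_3 = (+0.9962, -0.0866)
∠(n_0, n_3) = 124.20°
δ = |180° − 124.20°| = 55.80°
55.80° ≤ 2α = 77.32°  →  valid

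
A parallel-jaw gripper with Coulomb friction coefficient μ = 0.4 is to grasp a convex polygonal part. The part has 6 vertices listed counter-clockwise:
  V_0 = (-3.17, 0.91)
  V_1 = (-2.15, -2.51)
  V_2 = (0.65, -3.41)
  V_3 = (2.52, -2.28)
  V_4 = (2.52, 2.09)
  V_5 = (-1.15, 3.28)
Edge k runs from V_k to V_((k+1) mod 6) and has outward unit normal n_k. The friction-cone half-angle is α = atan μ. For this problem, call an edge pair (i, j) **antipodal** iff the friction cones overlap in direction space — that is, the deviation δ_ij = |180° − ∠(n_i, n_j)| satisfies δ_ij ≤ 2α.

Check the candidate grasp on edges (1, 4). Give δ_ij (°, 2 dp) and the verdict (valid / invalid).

δ = 0.15°, valid

α = atan 0.4 = 21.80°;  2α = 43.60°
edge 1: e_1 = (+2.80, -0.90);  n_1 = (-0.3060, -0.9520)
edge 4: e_4 = (-3.67, +1.19);  n_4 = (+0.3084, +0.9512)
∠(n_1, n_4) = 179.85°
δ = |180° − 179.85°| = 0.15°
0.15° ≤ 2α = 43.60°  →  valid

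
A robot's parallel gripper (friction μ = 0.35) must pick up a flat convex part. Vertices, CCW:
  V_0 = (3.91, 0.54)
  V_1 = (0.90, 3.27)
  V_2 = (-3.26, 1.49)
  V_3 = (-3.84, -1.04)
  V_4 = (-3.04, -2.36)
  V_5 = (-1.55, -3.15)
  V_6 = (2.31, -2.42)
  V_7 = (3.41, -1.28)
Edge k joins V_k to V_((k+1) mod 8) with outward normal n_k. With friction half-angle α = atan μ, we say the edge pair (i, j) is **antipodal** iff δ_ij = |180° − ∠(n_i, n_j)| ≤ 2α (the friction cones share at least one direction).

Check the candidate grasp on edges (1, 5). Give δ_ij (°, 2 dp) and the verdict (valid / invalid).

δ = 12.46°, valid

α = atan 0.35 = 19.29°;  2α = 38.58°
edge 1: e_1 = (-4.16, -1.78);  n_1 = (-0.3934, +0.9194)
edge 5: e_5 = (+3.86, +0.73);  n_5 = (+0.1858, -0.9826)
∠(n_1, n_5) = 167.54°
δ = |180° − 167.54°| = 12.46°
12.46° ≤ 2α = 38.58°  →  valid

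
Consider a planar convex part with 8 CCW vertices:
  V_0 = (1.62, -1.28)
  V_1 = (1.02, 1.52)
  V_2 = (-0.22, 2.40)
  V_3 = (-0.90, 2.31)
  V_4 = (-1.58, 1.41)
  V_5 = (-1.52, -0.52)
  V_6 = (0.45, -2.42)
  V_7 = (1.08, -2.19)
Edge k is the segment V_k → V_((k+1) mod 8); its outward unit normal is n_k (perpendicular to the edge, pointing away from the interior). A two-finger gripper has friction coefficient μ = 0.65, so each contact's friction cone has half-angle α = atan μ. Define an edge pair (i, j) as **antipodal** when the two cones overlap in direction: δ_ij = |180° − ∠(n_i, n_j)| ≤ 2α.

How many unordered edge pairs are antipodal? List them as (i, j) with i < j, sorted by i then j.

count = 12; pairs: (0,3), (0,4), (0,5), (1,4), (1,5), (1,6), (2,5), (2,6), (2,7), (3,6), (3,7), (4,7)

α = atan 0.65 = 33.02°;  2α = 66.05°
n_0 = (+0.9778, +0.2095)
n_1 = (+0.5787, +0.8155)
n_2 = (-0.1312, +0.9914)
n_3 = (-0.7979, +0.6028)
n_4 = (-0.9995, -0.0311)
n_5 = (-0.6942, -0.7198)
n_6 = (+0.3429, -0.9394)
n_7 = (+0.8600, -0.5103)
  (0,1): δ = 137.46°  ·
  (0,2): δ = 94.56°  ·
  (0,3): δ = 49.17°  ✓
  (0,4): δ = 10.31°  ✓
  (0,5): δ = 33.94°  ✓
  (0,6): δ = 97.96°  ·
  (0,7): δ = 137.22°  ·
  (1,2): δ = 137.10°  ·
  (1,3): δ = 91.71°  ·
  (1,4): δ = 52.86°  ✓
  (1,5): δ = 8.60°  ✓
  (1,6): δ = 55.42°  ✓
  (1,7): δ = 94.68°  ·
  (2,3): δ = 134.61°  ·
  (2,4): δ = 95.76°  ·
  (2,5): δ = 51.50°  ✓
  (2,6): δ = 12.52°  ✓
  (2,7): δ = 51.78°  ✓
  (3,4): δ = 141.15°  ·
  (3,5): δ = 96.89°  ·
  (3,6): δ = 32.87°  ✓
  (3,7): δ = 6.39°  ✓
  (4,5): δ = 135.74°  ·
  (4,6): δ = 71.72°  ·
  (4,7): δ = 32.47°  ✓
  (5,6): δ = 115.98°  ·
  (5,7): δ = 76.72°  ·
  (6,7): δ = 140.74°  ·
antipodal pairs: 12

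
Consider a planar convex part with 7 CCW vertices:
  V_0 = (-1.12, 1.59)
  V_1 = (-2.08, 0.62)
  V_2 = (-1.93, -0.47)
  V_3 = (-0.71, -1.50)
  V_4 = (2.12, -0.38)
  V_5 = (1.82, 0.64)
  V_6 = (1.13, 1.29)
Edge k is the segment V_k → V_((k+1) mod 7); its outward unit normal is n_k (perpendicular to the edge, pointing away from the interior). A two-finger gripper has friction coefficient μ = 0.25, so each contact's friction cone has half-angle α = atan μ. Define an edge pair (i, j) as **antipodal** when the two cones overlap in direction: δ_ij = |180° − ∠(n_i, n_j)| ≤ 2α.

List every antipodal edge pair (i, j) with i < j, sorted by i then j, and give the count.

α = atan 0.25 = 14.04°;  2α = 28.07°
n_0 = (-0.7108, +0.7034)
n_1 = (-0.9907, -0.1363)
n_2 = (-0.6451, -0.7641)
n_3 = (+0.3680, -0.9298)
n_4 = (+0.9594, +0.2822)
n_5 = (+0.6857, +0.7279)
n_6 = (+0.1322, +0.9912)
  (0,1): δ = 127.46°  ·
  (0,2): δ = 85.47°  ·
  (0,3): δ = 23.71°  ✓
  (0,4): δ = 61.09°  ·
  (0,5): δ = 91.41°  ·
  (0,6): δ = 127.11°  ·
  (1,2): δ = 138.01°  ·
  (1,3): δ = 76.24°  ·
  (1,4): δ = 8.55°  ✓
  (1,5): δ = 38.87°  ·
  (1,6): δ = 74.57°  ·
  (2,3): δ = 118.24°  ·
  (2,4): δ = 33.44°  ·
  (2,5): δ = 3.12°  ✓
  (2,6): δ = 32.58°  ·
  (3,4): δ = 95.20°  ·
  (3,5): δ = 64.88°  ·
  (3,6): δ = 29.19°  ·
  (4,5): δ = 149.68°  ·
  (4,6): δ = 113.98°  ·
  (5,6): δ = 144.30°  ·
antipodal pairs: 3

count = 3; pairs: (0,3), (1,4), (2,5)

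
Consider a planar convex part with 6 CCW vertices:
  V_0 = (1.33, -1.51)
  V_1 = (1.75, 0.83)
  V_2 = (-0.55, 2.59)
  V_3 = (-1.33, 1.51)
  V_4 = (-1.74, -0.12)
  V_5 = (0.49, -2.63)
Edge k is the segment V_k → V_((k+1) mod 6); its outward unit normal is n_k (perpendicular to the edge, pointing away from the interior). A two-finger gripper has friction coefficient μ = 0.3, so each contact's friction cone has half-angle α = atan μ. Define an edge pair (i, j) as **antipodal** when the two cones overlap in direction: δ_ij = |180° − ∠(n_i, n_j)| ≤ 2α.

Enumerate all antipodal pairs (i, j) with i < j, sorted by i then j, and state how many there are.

α = atan 0.3 = 16.70°;  2α = 33.40°
n_0 = (+0.9843, -0.1767)
n_1 = (+0.6077, +0.7942)
n_2 = (-0.8107, +0.5855)
n_3 = (-0.9698, +0.2439)
n_4 = (-0.7476, -0.6642)
n_5 = (+0.8000, -0.6000)
  (0,1): δ = 117.25°  ·
  (0,2): δ = 25.66°  ✓
  (0,3): δ = 3.94°  ✓
  (0,4): δ = 51.79°  ·
  (0,5): δ = 153.31°  ·
  (1,2): δ = 88.41°  ·
  (1,3): δ = 66.70°  ·
  (1,4): δ = 10.96°  ✓
  (1,5): δ = 90.55°  ·
  (2,3): δ = 158.28°  ·
  (2,4): δ = 102.54°  ·
  (2,5): δ = 1.03°  ✓
  (3,4): δ = 124.26°  ·
  (3,5): δ = 22.75°  ✓
  (4,5): δ = 78.49°  ·
antipodal pairs: 5

count = 5; pairs: (0,2), (0,3), (1,4), (2,5), (3,5)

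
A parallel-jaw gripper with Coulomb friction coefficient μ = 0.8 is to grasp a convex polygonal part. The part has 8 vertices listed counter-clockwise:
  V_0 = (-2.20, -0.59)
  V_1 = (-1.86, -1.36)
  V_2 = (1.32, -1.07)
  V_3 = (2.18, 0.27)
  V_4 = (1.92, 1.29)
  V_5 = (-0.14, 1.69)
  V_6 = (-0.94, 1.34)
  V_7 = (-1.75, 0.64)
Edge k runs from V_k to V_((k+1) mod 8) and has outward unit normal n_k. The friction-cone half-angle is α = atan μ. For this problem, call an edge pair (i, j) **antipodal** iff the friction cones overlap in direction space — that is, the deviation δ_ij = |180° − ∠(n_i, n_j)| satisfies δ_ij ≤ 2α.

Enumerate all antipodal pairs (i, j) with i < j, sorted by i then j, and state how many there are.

count = 13; pairs: (0,2), (0,3), (0,4), (1,4), (1,5), (1,6), (1,7), (2,4), (2,5), (2,6), (2,7), (3,6), (3,7)

α = atan 0.8 = 38.66°;  2α = 77.32°
n_0 = (-0.9148, -0.4039)
n_1 = (+0.0908, -0.9959)
n_2 = (+0.8416, -0.5401)
n_3 = (+0.9690, +0.2470)
n_4 = (+0.1906, +0.9817)
n_5 = (-0.4008, +0.9162)
n_6 = (-0.6539, +0.7566)
n_7 = (-0.9391, +0.3436)
  (0,1): δ = 108.61°  ·
  (0,2): δ = 56.52°  ✓
  (0,3): δ = 9.52°  ✓
  (0,4): δ = 55.19°  ✓
  (0,5): δ = 89.81°  ·
  (0,6): δ = 107.01°  ·
  (0,7): δ = 136.08°  ·
  (1,2): δ = 127.90°  ·
  (1,3): δ = 80.91°  ·
  (1,4): δ = 16.20°  ✓
  (1,5): δ = 18.42°  ✓
  (1,6): δ = 35.62°  ✓
  (1,7): δ = 64.69°  ✓
  (2,3): δ = 133.01°  ·
  (2,4): δ = 68.30°  ✓
  (2,5): δ = 33.68°  ✓
  (2,6): δ = 16.47°  ✓
  (2,7): δ = 12.60°  ✓
  (3,4): δ = 115.29°  ·
  (3,5): δ = 80.67°  ·
  (3,6): δ = 63.47°  ✓
  (3,7): δ = 34.40°  ✓
  (4,5): δ = 145.38°  ·
  (4,6): δ = 128.18°  ·
  (4,7): δ = 99.11°  ·
  (5,6): δ = 162.80°  ·
  (5,7): δ = 133.72°  ·
  (6,7): δ = 150.93°  ·
antipodal pairs: 13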